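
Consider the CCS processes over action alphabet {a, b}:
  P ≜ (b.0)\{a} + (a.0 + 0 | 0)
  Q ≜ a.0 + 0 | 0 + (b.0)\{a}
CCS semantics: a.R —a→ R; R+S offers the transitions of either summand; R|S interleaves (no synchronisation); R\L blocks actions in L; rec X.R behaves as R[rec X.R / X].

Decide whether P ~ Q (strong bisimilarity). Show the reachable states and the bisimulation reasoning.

P ~ Q

LTS(P): 3 reachable states
  p0 = (b.0)\{a} + (a.0 + 0 | 0) :: =a=> p1, =b=> p2
  p1 = 0 :: ∅
  p2 = 0\{a} :: ∅
LTS(Q): 3 reachable states
  q0 = a.0 + 0 | 0 + (b.0)\{a} :: =a=> q1, =b=> q2
  q1 = 0 :: ∅
  q2 = 0\{a} :: ∅
Bisimilarity quotient blocks:
  B0 = {p0, q0}
  B1 = {p1, p2, q1, q2}
p0 ∈ B0, q0 ∈ B0 → same block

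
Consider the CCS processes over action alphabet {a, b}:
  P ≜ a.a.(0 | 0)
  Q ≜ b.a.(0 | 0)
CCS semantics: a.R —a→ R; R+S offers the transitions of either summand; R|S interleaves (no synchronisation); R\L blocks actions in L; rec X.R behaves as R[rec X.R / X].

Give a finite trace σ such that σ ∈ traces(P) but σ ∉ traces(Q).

a

P's transition system — 3 states:
  s0 = a.a.(0 | 0) :: —a→ s1
  s1 = a.(0 | 0) :: —a→ s2
  s2 = 0 | 0 :: deadlocked
Q's transition system — 3 states:
  t0 = b.a.(0 | 0) :: —b→ t1
  t1 = a.(0 | 0) :: —a→ t2
  t2 = 0 | 0 :: deadlocked
Executing a from P (initial set {s0}):
  step 1 (a): {s1}
  — P admits the full trace.
Executing a from Q (initial set {t0}):
  step 1 (a): ∅  — Q cannot continue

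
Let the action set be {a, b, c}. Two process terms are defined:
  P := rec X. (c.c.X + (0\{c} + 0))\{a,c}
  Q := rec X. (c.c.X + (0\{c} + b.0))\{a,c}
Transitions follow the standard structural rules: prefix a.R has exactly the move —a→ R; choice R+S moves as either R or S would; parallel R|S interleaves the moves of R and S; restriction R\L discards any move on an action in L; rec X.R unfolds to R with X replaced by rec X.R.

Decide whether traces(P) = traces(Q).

Reachable graph of P (1 states):
  m0 = rec X. (c.c.X + (0\{c} + 0))\{a,c} ⊢ deadlocked
Reachable graph of Q (2 states):
  n0 = rec X. (c.c.X + (0\{c} + b.0))\{a,c} ⊢ ··b··> n1
  n1 = 0\{a,c} ⊢ deadlocked
Executing b from Q (initial set {n0}):
  step 1 (b): {n1}
  — Q admits the full trace.
Executing b from P (initial set {m0}):
  step 1 (b): no successor for P

NO — witness ⟨b⟩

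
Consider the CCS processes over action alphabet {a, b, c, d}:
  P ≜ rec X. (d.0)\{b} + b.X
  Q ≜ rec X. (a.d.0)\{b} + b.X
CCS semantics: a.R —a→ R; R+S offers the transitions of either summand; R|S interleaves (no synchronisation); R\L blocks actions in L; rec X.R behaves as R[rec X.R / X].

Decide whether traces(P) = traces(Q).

NO — witness ⟨d⟩

P's transition system — 2 states:
  u0 = rec X. (d.0)\{b} + b.X → --b--▸ u0, --d--▸ u1
  u1 = 0\{b} → (no moves)
Q's transition system — 3 states:
  v0 = rec X. (a.d.0)\{b} + b.X → --a--▸ v1, --b--▸ v0
  v1 = (d.0)\{b} → --d--▸ v2
  v2 = 0\{b} → (no moves)
Executing d from P (initial set {u0}):
  after d @ step 1: {u1}
  — P admits the full trace.
Executing d from Q (initial set {v0}):
  after d @ step 1: ∅ (Q stuck)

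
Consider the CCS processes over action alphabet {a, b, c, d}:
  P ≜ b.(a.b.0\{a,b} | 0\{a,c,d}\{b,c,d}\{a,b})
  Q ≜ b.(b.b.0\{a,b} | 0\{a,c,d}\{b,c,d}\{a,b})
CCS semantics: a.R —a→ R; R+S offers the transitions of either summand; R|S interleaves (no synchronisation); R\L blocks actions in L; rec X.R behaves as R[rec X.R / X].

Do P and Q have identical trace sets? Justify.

Reachable graph of P (4 states):
  p0 = b.(a.b.0\{a,b} | 0\{a,c,d}\{b,c,d}\{a,b}) has moves --b--▸ p1
  p1 = a.b.0\{a,b} | 0\{a,c,d}\{b,c,d}\{a,b} has moves --a--▸ p2
  p2 = b.0\{a,b} | 0\{a,c,d}\{b,c,d}\{a,b} has moves --b--▸ p3
  p3 = 0\{a,b} | 0\{a,c,d}\{b,c,d}\{a,b} has moves ·
Reachable graph of Q (4 states):
  q0 = b.(b.b.0\{a,b} | 0\{a,c,d}\{b,c,d}\{a,b}) has moves --b--▸ q1
  q1 = b.b.0\{a,b} | 0\{a,c,d}\{b,c,d}\{a,b} has moves --b--▸ q2
  q2 = b.0\{a,b} | 0\{a,c,d}\{b,c,d}\{a,b} has moves --b--▸ q3
  q3 = 0\{a,b} | 0\{a,c,d}\{b,c,d}\{a,b} has moves ·
Run σ = ⟨ba⟩ on P: start {p0}
  step 1 (b): {p1}
  step 2 (a): {p2}
  — P admits the full trace.
Run σ = ⟨ba⟩ on Q: start {q0}
  step 1 (b): {q1}
  step 2 (a): ∅  — Q cannot continue

traces(P) ≠ traces(Q) — witness ⟨ba⟩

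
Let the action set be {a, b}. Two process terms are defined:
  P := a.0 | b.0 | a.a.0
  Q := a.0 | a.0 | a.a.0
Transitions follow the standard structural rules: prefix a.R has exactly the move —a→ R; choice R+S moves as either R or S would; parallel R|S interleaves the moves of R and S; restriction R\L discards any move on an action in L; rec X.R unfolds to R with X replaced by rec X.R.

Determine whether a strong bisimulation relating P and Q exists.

P's transition system — 12 states:
  u0 = a.0 | b.0 | a.a.0 → =a=> u1, =a=> u2, =b=> u3
  u1 = 0 | b.0 | a.a.0 → =a=> u4, =b=> u5
  u2 = a.0 | b.0 | a.0 → =a=> u4, =a=> u6, =b=> u7
  u3 = a.0 | 0 | a.a.0 → =a=> u5, =a=> u7
  u4 = 0 | b.0 | a.0 → =a=> u8, =b=> u9
  u5 = 0 | 0 | a.a.0 → =a=> u9
  u6 = a.0 | b.0 | 0 → =a=> u8, =b=> u10
  u7 = a.0 | 0 | a.0 → =a=> u10, =a=> u9
  u8 = 0 | b.0 | 0 → =b=> u11
  u9 = 0 | 0 | a.0 → =a=> u11
  u10 = a.0 | 0 | 0 → =a=> u11
  u11 = 0 | 0 | 0 → deadlocked
Q's transition system — 12 states:
  v0 = a.0 | a.0 | a.a.0 → =a=> v1, =a=> v2, =a=> v3
  v1 = 0 | a.0 | a.a.0 → =a=> v4, =a=> v5
  v2 = a.0 | 0 | a.a.0 → =a=> v4, =a=> v6
  v3 = a.0 | a.0 | a.0 → =a=> v5, =a=> v6, =a=> v7
  v4 = 0 | 0 | a.a.0 → =a=> v8
  v5 = 0 | a.0 | a.0 → =a=> v8, =a=> v9
  v6 = a.0 | 0 | a.0 → =a=> v10, =a=> v8
  v7 = a.0 | a.0 | 0 → =a=> v10, =a=> v9
  v8 = 0 | 0 | a.0 → =a=> v11
  v9 = 0 | a.0 | 0 → =a=> v11
  v10 = a.0 | 0 | 0 → =a=> v11
  v11 = 0 | 0 | 0 → deadlocked
Partition-refinement fixed point:
  B0 = {u0}
  B1 = {u1, u2}
  B2 = {u4, u6}
  B3 = {u8}
  B4 = {u11, v11}
  B5 = {u10, u9, v10, v8, v9}
  B6 = {u5, u7, v4, v5, v6, v7}
  B7 = {u3, v1, v2, v3}
  B8 = {v0}
u0 ∈ B0, v0 ∈ B8 → different blocks

NO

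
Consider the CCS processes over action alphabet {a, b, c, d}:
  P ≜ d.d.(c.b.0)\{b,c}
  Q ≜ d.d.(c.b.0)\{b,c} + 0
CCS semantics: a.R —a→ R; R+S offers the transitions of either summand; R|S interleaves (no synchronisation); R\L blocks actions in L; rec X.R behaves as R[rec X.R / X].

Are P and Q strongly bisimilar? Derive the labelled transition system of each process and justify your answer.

P's transition system — 3 states:
  u0 = d.d.(c.b.0)\{b,c} → —d→ u1
  u1 = d.(c.b.0)\{b,c} → —d→ u2
  u2 = (c.b.0)\{b,c} → ∅
Q's transition system — 3 states:
  v0 = d.d.(c.b.0)\{b,c} + 0 → —d→ v1
  v1 = d.(c.b.0)\{b,c} → —d→ v2
  v2 = (c.b.0)\{b,c} → ∅
Coarsest stable partition (strong bisimilarity classes):
  B0 = {u0, v0}
  B1 = {u1, v1}
  B2 = {u2, v2}
u0 ∈ B0, v0 ∈ B0 → same block

bisimilar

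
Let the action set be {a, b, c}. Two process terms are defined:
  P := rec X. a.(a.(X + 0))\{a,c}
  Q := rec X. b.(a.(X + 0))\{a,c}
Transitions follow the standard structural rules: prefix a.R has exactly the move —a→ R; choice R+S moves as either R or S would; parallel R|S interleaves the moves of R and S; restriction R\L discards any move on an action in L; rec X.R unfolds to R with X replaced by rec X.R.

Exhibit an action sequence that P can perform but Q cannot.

P's transition system — 2 states:
  s0 = rec X. a.(a.(X + 0))\{a,c} :: ··a··> s1
  s1 = (a.((rec X. a.(a.(X + 0))\{a,c}) + 0))\{a,c} :: ·
Q's transition system — 2 states:
  t0 = rec X. b.(a.(X + 0))\{a,c} :: ··b··> t1
  t1 = (a.((rec X. b.(a.(X + 0))\{a,c}) + 0))\{a,c} :: ·
Trace ⟨a⟩ through P, begin at {s0}:
  step 1 (a): {s1}
  — P admits the full trace.
Trace ⟨a⟩ through Q, begin at {t0}:
  step 1 (a): no successor for Q

a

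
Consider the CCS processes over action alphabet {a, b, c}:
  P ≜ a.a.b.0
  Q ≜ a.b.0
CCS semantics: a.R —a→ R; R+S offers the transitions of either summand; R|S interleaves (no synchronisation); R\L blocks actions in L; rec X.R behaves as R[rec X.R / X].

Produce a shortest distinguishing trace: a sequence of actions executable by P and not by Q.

Reachable graph of P (4 states):
  u0 = a.a.b.0 :: ··a··> u1
  u1 = a.b.0 :: ··a··> u2
  u2 = b.0 :: ··b··> u3
  u3 = 0 :: stopped
Reachable graph of Q (3 states):
  v0 = a.b.0 :: ··a··> v1
  v1 = b.0 :: ··b··> v2
  v2 = 0 :: stopped
Run σ = ⟨aa⟩ on P: start {u0}
  [1] a ⇒ {u1}
  [2] a ⇒ {u2}
  P completes σ.
Run σ = ⟨aa⟩ on Q: start {v0}
  [1] a ⇒ {v1}
  [2] a ⇒ no successor for Q

aa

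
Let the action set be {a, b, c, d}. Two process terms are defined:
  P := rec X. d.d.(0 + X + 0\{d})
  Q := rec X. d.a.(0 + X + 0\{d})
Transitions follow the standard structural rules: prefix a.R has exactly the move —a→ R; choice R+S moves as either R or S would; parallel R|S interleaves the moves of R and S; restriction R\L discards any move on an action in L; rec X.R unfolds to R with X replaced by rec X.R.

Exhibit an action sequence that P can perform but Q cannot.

Reachable graph of P (3 states):
  s0 = rec X. d.d.(0 + X + 0\{d}) ⊢ ··d··> s1
  s1 = d.(0 + (rec X. d.d.(0 + X + 0\{d})) + 0\{d}) ⊢ ··d··> s2
  s2 = 0 + (rec X. d.d.(0 + X + 0\{d})) + 0\{d} ⊢ ··d··> s1
Reachable graph of Q (3 states):
  t0 = rec X. d.a.(0 + X + 0\{d}) ⊢ ··d··> t1
  t1 = a.(0 + (rec X. d.a.(0 + X + 0\{d})) + 0\{d}) ⊢ ··a··> t2
  t2 = 0 + (rec X. d.a.(0 + X + 0\{d})) + 0\{d} ⊢ ··d··> t1
Executing dd from P (initial set {s0}):
  step 1 (d): {s1}
  step 2 (d): {s2}
  — P admits the full trace.
Executing dd from Q (initial set {t0}):
  step 1 (d): {t1}
  step 2 (d): ∅  — Q cannot continue

dd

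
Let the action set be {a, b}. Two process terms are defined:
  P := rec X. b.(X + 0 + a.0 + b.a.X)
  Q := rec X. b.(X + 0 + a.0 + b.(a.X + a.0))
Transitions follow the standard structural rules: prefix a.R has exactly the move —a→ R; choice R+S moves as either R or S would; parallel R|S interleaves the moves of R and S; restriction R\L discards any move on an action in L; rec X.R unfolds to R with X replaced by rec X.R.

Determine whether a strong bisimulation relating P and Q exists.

not bisimilar

Reachable graph of P (4 states):
  u0 = rec X. b.(X + 0 + a.0 + b.a.X) :: —b→ u1
  u1 = (rec X. b.(X + 0 + a.0 + b.a.X)) + 0 + a.0 + b.a.(rec X. b.(X + 0 + a.0 + b.a.X)) :: —a→ u2, —b→ u1, —b→ u3
  u2 = 0 :: deadlocked
  u3 = a.(rec X. b.(X + 0 + a.0 + b.a.X)) :: —a→ u0
Reachable graph of Q (4 states):
  v0 = rec X. b.(X + 0 + a.0 + b.(a.X + a.0)) :: —b→ v1
  v1 = (rec X. b.(X + 0 + a.0 + b.(a.X + a.0))) + 0 + a.0 + b.(a.(rec X. b.(X + 0 + a.0 + b.(a.X + a.0))) + a.0) :: —a→ v2, —b→ v1, —b→ v3
  v2 = 0 :: deadlocked
  v3 = a.(rec X. b.(X + 0 + a.0 + b.(a.X + a.0))) + a.0 :: —a→ v0, —a→ v2
Bisimilarity quotient blocks:
  B0 = {u0}
  B1 = {u1}
  B2 = {u2, v2}
  B3 = {u3}
  B4 = {v0}
  B5 = {v1}
  B6 = {v3}
u0 ∈ B0, v0 ∈ B4 → different blocks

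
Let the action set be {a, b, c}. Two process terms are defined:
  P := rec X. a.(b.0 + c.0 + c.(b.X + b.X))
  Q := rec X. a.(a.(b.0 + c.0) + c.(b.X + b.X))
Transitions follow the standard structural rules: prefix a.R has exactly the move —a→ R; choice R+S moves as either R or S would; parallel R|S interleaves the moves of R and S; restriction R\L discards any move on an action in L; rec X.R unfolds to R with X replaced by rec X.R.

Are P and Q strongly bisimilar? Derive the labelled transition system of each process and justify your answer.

not bisimilar

LTS(P): 4 reachable states
  s0 = rec X. a.(b.0 + c.0 + c.(b.X + b.X)) ⊢ ··a··> s1
  s1 = b.0 + c.0 + c.(b.(rec X. a.(b.0 + c.0 + c.(b.X + b.X))) + b.(rec X. a.(b.0 + c.0 + c.(b.X + b.X)))) ⊢ ··b··> s2, ··c··> s2, ··c··> s3
  s2 = 0 ⊢ ∅
  s3 = b.(rec X. a.(b.0 + c.0 + c.(b.X + b.X))) + b.(rec X. a.(b.0 + c.0 + c.(b.X + b.X))) ⊢ ··b··> s0
LTS(Q): 5 reachable states
  t0 = rec X. a.(a.(b.0 + c.0) + c.(b.X + b.X)) ⊢ ··a··> t1
  t1 = a.(b.0 + c.0) + c.(b.(rec X. a.(a.(b.0 + c.0) + c.(b.X + b.X))) + b.(rec X. a.(a.(b.0 + c.0) + c.(b.X + b.X)))) ⊢ ··a··> t2, ··c··> t3
  t2 = b.0 + c.0 ⊢ ··b··> t4, ··c··> t4
  t3 = b.(rec X. a.(a.(b.0 + c.0) + c.(b.X + b.X))) + b.(rec X. a.(a.(b.0 + c.0) + c.(b.X + b.X))) ⊢ ··b··> t0
  t4 = 0 ⊢ ∅
Coarsest stable partition (strong bisimilarity classes):
  B0 = {s0}
  B1 = {s1}
  B2 = {s3}
  B3 = {s2, t4}
  B4 = {t0}
  B5 = {t1}
  B6 = {t2}
  B7 = {t3}
s0 ∈ B0, t0 ∈ B4 → different blocks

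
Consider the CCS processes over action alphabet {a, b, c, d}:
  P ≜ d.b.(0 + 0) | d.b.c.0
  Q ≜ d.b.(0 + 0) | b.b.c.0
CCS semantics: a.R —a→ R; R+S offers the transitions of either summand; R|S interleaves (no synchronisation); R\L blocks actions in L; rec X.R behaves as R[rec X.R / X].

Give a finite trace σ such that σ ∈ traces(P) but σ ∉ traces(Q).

Reachable graph of P (12 states):
  m0 = d.b.(0 + 0) | d.b.c.0 | ··d··> m1, ··d··> m2
  m1 = b.(0 + 0) | d.b.c.0 | ··b··> m3, ··d··> m4
  m2 = d.b.(0 + 0) | b.c.0 | ··b··> m5, ··d··> m4
  m3 = (0 + 0) | d.b.c.0 | ··d··> m6
  m4 = b.(0 + 0) | b.c.0 | ··b··> m6, ··b··> m7
  m5 = d.b.(0 + 0) | c.0 | ··c··> m8, ··d··> m7
  m6 = (0 + 0) | b.c.0 | ··b··> m9
  m7 = b.(0 + 0) | c.0 | ··b··> m9, ··c··> m10
  m8 = d.b.(0 + 0) | 0 | ··d··> m10
  m9 = (0 + 0) | c.0 | ··c··> m11
  m10 = b.(0 + 0) | 0 | ··b··> m11
  m11 = (0 + 0) | 0 | ·
Reachable graph of Q (12 states):
  n0 = d.b.(0 + 0) | b.b.c.0 | ··b··> n1, ··d··> n2
  n1 = d.b.(0 + 0) | b.c.0 | ··b··> n3, ··d··> n4
  n2 = b.(0 + 0) | b.b.c.0 | ··b··> n4, ··b··> n5
  n3 = d.b.(0 + 0) | c.0 | ··c··> n6, ··d··> n7
  n4 = b.(0 + 0) | b.c.0 | ··b··> n7, ··b··> n8
  n5 = (0 + 0) | b.b.c.0 | ··b··> n8
  n6 = d.b.(0 + 0) | 0 | ··d··> n9
  n7 = b.(0 + 0) | c.0 | ··b··> n10, ··c··> n9
  n8 = (0 + 0) | b.c.0 | ··b··> n10
  n9 = b.(0 + 0) | 0 | ··b··> n11
  n10 = (0 + 0) | c.0 | ··c··> n11
  n11 = (0 + 0) | 0 | ·
Trace ⟨dd⟩ through P, begin at {m0}:
  after d @ step 1: {m1, m2}
  after d @ step 2: {m4}
  ✓ P
Trace ⟨dd⟩ through Q, begin at {n0}:
  after d @ step 1: {n2}
  after d @ step 2: ∅  — Q cannot continue

dd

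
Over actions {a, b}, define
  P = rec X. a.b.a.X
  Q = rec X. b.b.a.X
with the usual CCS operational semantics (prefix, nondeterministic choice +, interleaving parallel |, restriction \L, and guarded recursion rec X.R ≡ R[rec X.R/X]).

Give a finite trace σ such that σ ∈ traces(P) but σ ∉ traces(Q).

P's transition system — 3 states:
  u0 = rec X. a.b.a.X | -a-> u1
  u1 = b.a.(rec X. a.b.a.X) | -b-> u2
  u2 = a.(rec X. a.b.a.X) | -a-> u0
Q's transition system — 3 states:
  v0 = rec X. b.b.a.X | -b-> v1
  v1 = b.a.(rec X. b.b.a.X) | -b-> v2
  v2 = a.(rec X. b.b.a.X) | -a-> v0
Executing a from P (initial set {u0}):
  [1] a ⇒ {u1}
  — P admits the full trace.
Executing a from Q (initial set {v0}):
  [1] a ⇒ ∅  — Q cannot continue

a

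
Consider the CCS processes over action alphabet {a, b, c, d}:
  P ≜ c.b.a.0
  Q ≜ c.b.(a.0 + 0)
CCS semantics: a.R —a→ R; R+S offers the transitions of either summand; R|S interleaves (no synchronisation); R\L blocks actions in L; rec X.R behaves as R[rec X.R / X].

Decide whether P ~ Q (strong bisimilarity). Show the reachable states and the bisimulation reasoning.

P's transition system — 4 states:
  m0 = c.b.a.0 :: =c=> m1
  m1 = b.a.0 :: =b=> m2
  m2 = a.0 :: =a=> m3
  m3 = 0 :: ∅
Q's transition system — 4 states:
  n0 = c.b.(a.0 + 0) :: =c=> n1
  n1 = b.(a.0 + 0) :: =b=> n2
  n2 = a.0 + 0 :: =a=> n3
  n3 = 0 :: ∅
Bisimilarity quotient blocks:
  B0 = {m0, n0}
  B1 = {m1, n1}
  B2 = {m2, n2}
  B3 = {m3, n3}
m0 ∈ B0, n0 ∈ B0 → same block

bisimilar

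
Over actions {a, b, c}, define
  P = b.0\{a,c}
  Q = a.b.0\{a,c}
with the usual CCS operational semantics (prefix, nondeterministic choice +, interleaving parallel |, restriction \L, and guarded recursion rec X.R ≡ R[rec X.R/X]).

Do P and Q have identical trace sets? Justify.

P's transition system — 2 states:
  m0 = b.0\{a,c} has moves -b-> m1
  m1 = 0\{a,c} has moves deadlocked
Q's transition system — 3 states:
  n0 = a.b.0\{a,c} has moves -a-> n1
  n1 = b.0\{a,c} has moves -b-> n2
  n2 = 0\{a,c} has moves deadlocked
Trace ⟨b⟩ through P, begin at {m0}:
  after b @ step 1: {m1}
  P completes σ.
Trace ⟨b⟩ through Q, begin at {n0}:
  after b @ step 1: no successor for Q

NO — witness ⟨b⟩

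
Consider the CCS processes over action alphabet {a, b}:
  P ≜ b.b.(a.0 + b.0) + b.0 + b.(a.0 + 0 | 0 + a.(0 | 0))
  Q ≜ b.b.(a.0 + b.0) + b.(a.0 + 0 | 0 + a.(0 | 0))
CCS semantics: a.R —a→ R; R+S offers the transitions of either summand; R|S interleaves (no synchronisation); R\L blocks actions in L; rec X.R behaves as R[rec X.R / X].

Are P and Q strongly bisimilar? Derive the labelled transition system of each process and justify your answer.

P's transition system — 6 states:
  m0 = b.b.(a.0 + b.0) + b.0 + b.(a.0 + 0 | 0 + a.(0 | 0)) → —b→ m1, —b→ m2, —b→ m3
  m1 = 0 → stopped
  m2 = a.0 + 0 | 0 + a.(0 | 0) → —a→ m1, —a→ m4
  m3 = b.(a.0 + b.0) → —b→ m5
  m4 = 0 | 0 → stopped
  m5 = a.0 + b.0 → —a→ m1, —b→ m1
Q's transition system — 6 states:
  n0 = b.b.(a.0 + b.0) + b.(a.0 + 0 | 0 + a.(0 | 0)) → —b→ n1, —b→ n2
  n1 = a.0 + 0 | 0 + a.(0 | 0) → —a→ n3, —a→ n4
  n2 = b.(a.0 + b.0) → —b→ n5
  n3 = 0 → stopped
  n4 = 0 | 0 → stopped
  n5 = a.0 + b.0 → —a→ n3, —b→ n3
Bisimilarity quotient blocks:
  B0 = {m0}
  B1 = {m2, n1}
  B2 = {m1, m4, n3, n4}
  B3 = {m3, n2}
  B4 = {m5, n5}
  B5 = {n0}
m0 ∈ B0, n0 ∈ B5 → different blocks

NO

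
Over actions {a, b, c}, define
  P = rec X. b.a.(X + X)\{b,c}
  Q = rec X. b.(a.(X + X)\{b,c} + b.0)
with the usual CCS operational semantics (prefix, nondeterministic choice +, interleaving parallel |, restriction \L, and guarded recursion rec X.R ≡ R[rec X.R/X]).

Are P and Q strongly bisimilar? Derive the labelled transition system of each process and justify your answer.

LTS(P): 3 reachable states
  p0 = rec X. b.a.(X + X)\{b,c} ⊢ ··b··> p1
  p1 = a.((rec X. b.a.(X + X)\{b,c}) + (rec X. b.a.(X + X)\{b,c}))\{b,c} ⊢ ··a··> p2
  p2 = ((rec X. b.a.(X + X)\{b,c}) + (rec X. b.a.(X + X)\{b,c}))\{b,c} ⊢ ∅
LTS(Q): 4 reachable states
  q0 = rec X. b.(a.(X + X)\{b,c} + b.0) ⊢ ··b··> q1
  q1 = a.((rec X. b.(a.(X + X)\{b,c} + b.0)) + (rec X. b.(a.(X + X)\{b,c} + b.0)))\{b,c} + b.0 ⊢ ··a··> q2, ··b··> q3
  q2 = ((rec X. b.(a.(X + X)\{b,c} + b.0)) + (rec X. b.(a.(X + X)\{b,c} + b.0)))\{b,c} ⊢ ∅
  q3 = 0 ⊢ ∅
Bisimilarity quotient blocks:
  B0 = {p0}
  B1 = {p1}
  B2 = {p2, q2, q3}
  B3 = {q0}
  B4 = {q1}
p0 ∈ B0, q0 ∈ B3 → different blocks

P ≁ Q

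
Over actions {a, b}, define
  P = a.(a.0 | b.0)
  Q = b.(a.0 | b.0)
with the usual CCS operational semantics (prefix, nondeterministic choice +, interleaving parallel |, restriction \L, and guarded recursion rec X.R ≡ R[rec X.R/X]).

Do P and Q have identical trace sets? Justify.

traces(P) ≠ traces(Q) — witness ⟨a⟩

LTS(P): 5 reachable states
  m0 = a.(a.0 | b.0) :: -a-> m1
  m1 = a.0 | b.0 :: -a-> m2, -b-> m3
  m2 = 0 | b.0 :: -b-> m4
  m3 = a.0 | 0 :: -a-> m4
  m4 = 0 | 0 :: ·
LTS(Q): 5 reachable states
  n0 = b.(a.0 | b.0) :: -b-> n1
  n1 = a.0 | b.0 :: -a-> n2, -b-> n3
  n2 = 0 | b.0 :: -b-> n4
  n3 = a.0 | 0 :: -a-> n4
  n4 = 0 | 0 :: ·
Executing a from P (initial set {m0}):
  step 1 (a): {m1}
  ✓ P
Executing a from Q (initial set {n0}):
  step 1 (a): ∅ (Q stuck)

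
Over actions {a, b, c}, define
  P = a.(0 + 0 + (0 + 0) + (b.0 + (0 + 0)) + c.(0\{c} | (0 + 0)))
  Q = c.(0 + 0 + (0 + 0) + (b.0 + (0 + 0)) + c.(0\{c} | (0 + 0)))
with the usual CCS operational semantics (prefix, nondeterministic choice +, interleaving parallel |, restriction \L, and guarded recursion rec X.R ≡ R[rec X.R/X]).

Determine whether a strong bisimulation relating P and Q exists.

P's transition system — 4 states:
  p0 = a.(0 + 0 + (0 + 0) + (b.0 + (0 + 0)) + c.(0\{c} | (0 + 0))) :: -a-> p1
  p1 = 0 + 0 + (0 + 0) + (b.0 + (0 + 0)) + c.(0\{c} | (0 + 0)) :: -b-> p2, -c-> p3
  p2 = 0 :: ·
  p3 = 0\{c} | (0 + 0) :: ·
Q's transition system — 4 states:
  q0 = c.(0 + 0 + (0 + 0) + (b.0 + (0 + 0)) + c.(0\{c} | (0 + 0))) :: -c-> q1
  q1 = 0 + 0 + (0 + 0) + (b.0 + (0 + 0)) + c.(0\{c} | (0 + 0)) :: -b-> q2, -c-> q3
  q2 = 0 :: ·
  q3 = 0\{c} | (0 + 0) :: ·
Coarsest stable partition (strong bisimilarity classes):
  B0 = {p0}
  B1 = {p1, q1}
  B2 = {p2, p3, q2, q3}
  B3 = {q0}
p0 ∈ B0, q0 ∈ B3 → different blocks

not bisimilar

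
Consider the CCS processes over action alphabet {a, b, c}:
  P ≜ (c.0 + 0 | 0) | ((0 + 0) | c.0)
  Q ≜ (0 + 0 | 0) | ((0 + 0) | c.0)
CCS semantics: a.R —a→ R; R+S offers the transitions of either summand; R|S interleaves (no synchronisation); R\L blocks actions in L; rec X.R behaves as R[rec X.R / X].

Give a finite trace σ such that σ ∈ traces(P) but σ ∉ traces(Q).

LTS(P): 4 reachable states
  p0 = (c.0 + 0 | 0) | ((0 + 0) | c.0) ⊢ =c=> p1, =c=> p2
  p1 = (c.0 + 0 | 0) | ((0 + 0) | 0) ⊢ =c=> p3
  p2 = 0 | ((0 + 0) | c.0) ⊢ =c=> p3
  p3 = 0 | ((0 + 0) | 0) ⊢ (no moves)
LTS(Q): 2 reachable states
  q0 = (0 + 0 | 0) | ((0 + 0) | c.0) ⊢ =c=> q1
  q1 = (0 + 0 | 0) | ((0 + 0) | 0) ⊢ (no moves)
Executing cc from P (initial set {p0}):
  after c @ step 1: {p1, p2}
  after c @ step 2: {p3}
  — P admits the full trace.
Executing cc from Q (initial set {q0}):
  after c @ step 1: {q1}
  after c @ step 2: ∅  — Q cannot continue

cc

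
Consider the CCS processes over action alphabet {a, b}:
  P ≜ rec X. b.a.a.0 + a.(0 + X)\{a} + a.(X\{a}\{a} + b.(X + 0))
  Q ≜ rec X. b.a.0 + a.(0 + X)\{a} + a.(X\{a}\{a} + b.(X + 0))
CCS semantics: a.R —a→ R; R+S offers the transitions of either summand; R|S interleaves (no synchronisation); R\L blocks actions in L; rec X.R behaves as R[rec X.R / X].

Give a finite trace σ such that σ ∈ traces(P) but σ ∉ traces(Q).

baa

LTS(P): 9 reachable states
  s0 = rec X. b.a.a.0 + a.(0 + X)\{a} + a.(X\{a}\{a} + b.(X + 0)) → --a--▸ s1, --a--▸ s2, --b--▸ s3
  s1 = (0 + (rec X. b.a.a.0 + a.(0 + X)\{a} + a.(X\{a}\{a} + b.(X + 0))))\{a} → --b--▸ s4
  s2 = (rec X. b.a.a.0 + a.(0 + X)\{a} + a.(X\{a}\{a} + b.(X + 0)))\{a}\{a} + b.((rec X. b.a.a.0 + a.(0 + X)\{a} + a.(X\{a}\{a} + b.(X + 0))) + 0) → --b--▸ s5, --b--▸ s6
  s3 = a.a.0 → --a--▸ s7
  s4 = (a.a.0)\{a} → deadlocked
  s5 = (a.a.0)\{a}\{a} → deadlocked
  s6 = (rec X. b.a.a.0 + a.(0 + X)\{a} + a.(X\{a}\{a} + b.(X + 0))) + 0 → --a--▸ s1, --a--▸ s2, --b--▸ s3
  s7 = a.0 → --a--▸ s8
  s8 = 0 → deadlocked
LTS(Q): 8 reachable states
  t0 = rec X. b.a.0 + a.(0 + X)\{a} + a.(X\{a}\{a} + b.(X + 0)) → --a--▸ t1, --a--▸ t2, --b--▸ t3
  t1 = (0 + (rec X. b.a.0 + a.(0 + X)\{a} + a.(X\{a}\{a} + b.(X + 0))))\{a} → --b--▸ t4
  t2 = (rec X. b.a.0 + a.(0 + X)\{a} + a.(X\{a}\{a} + b.(X + 0)))\{a}\{a} + b.((rec X. b.a.0 + a.(0 + X)\{a} + a.(X\{a}\{a} + b.(X + 0))) + 0) → --b--▸ t5, --b--▸ t6
  t3 = a.0 → --a--▸ t7
  t4 = (a.0)\{a} → deadlocked
  t5 = (a.0)\{a}\{a} → deadlocked
  t6 = (rec X. b.a.0 + a.(0 + X)\{a} + a.(X\{a}\{a} + b.(X + 0))) + 0 → --a--▸ t1, --a--▸ t2, --b--▸ t3
  t7 = 0 → deadlocked
Trace ⟨baa⟩ through P, begin at {s0}:
  [1] b ⇒ {s3}
  [2] a ⇒ {s7}
  [3] a ⇒ {s8}
  P completes σ.
Trace ⟨baa⟩ through Q, begin at {t0}:
  [1] b ⇒ {t3}
  [2] a ⇒ {t7}
  [3] a ⇒ ∅  — Q cannot continue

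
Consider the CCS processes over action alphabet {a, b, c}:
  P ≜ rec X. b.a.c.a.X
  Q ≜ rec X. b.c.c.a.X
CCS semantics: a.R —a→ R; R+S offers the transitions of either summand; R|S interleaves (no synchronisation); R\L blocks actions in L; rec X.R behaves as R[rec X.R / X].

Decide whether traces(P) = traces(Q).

P's transition system — 4 states:
  m0 = rec X. b.a.c.a.X → —b→ m1
  m1 = a.c.a.(rec X. b.a.c.a.X) → —a→ m2
  m2 = c.a.(rec X. b.a.c.a.X) → —c→ m3
  m3 = a.(rec X. b.a.c.a.X) → —a→ m0
Q's transition system — 4 states:
  n0 = rec X. b.c.c.a.X → —b→ n1
  n1 = c.c.a.(rec X. b.c.c.a.X) → —c→ n2
  n2 = c.a.(rec X. b.c.c.a.X) → —c→ n3
  n3 = a.(rec X. b.c.c.a.X) → —a→ n0
Run σ = ⟨ba⟩ on P: start {m0}
  after b @ step 1: {m1}
  after a @ step 2: {m2}
  P completes σ.
Run σ = ⟨ba⟩ on Q: start {n0}
  after b @ step 1: {n1}
  after a @ step 2: ∅ (Q stuck)

traces(P) ≠ traces(Q) — witness ⟨ba⟩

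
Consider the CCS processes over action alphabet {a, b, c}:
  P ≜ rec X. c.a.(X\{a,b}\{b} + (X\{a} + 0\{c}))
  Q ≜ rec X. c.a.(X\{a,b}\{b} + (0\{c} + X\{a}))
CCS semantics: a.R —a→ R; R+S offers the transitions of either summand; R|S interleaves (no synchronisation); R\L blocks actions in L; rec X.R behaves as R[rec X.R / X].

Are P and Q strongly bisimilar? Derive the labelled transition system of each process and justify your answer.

YES

LTS(P): 5 reachable states
  u0 = rec X. c.a.(X\{a,b}\{b} + (X\{a} + 0\{c})) | =c=> u1
  u1 = a.((rec X. c.a.(X\{a,b}\{b} + (X\{a} + 0\{c})))\{a,b}\{b} + ((rec X. c.a.(X\{a,b}\{b} + (X\{a} + 0\{c})))\{a} + 0\{c})) | =a=> u2
  u2 = (rec X. c.a.(X\{a,b}\{b} + (X\{a} + 0\{c})))\{a,b}\{b} + ((rec X. c.a.(X\{a,b}\{b} + (X\{a} + 0\{c})))\{a} + 0\{c}) | =c=> u3, =c=> u4
  u3 = (a.((rec X. c.a.(X\{a,b}\{b} + (X\{a} + 0\{c})))\{a,b}\{b} + ((rec X. c.a.(X\{a,b}\{b} + (X\{a} + 0\{c})))\{a} + 0\{c})))\{a,b}\{b} | deadlocked
  u4 = (a.((rec X. c.a.(X\{a,b}\{b} + (X\{a} + 0\{c})))\{a,b}\{b} + ((rec X. c.a.(X\{a,b}\{b} + (X\{a} + 0\{c})))\{a} + 0\{c})))\{a} | deadlocked
LTS(Q): 5 reachable states
  v0 = rec X. c.a.(X\{a,b}\{b} + (0\{c} + X\{a})) | =c=> v1
  v1 = a.((rec X. c.a.(X\{a,b}\{b} + (0\{c} + X\{a})))\{a,b}\{b} + (0\{c} + (rec X. c.a.(X\{a,b}\{b} + (0\{c} + X\{a})))\{a})) | =a=> v2
  v2 = (rec X. c.a.(X\{a,b}\{b} + (0\{c} + X\{a})))\{a,b}\{b} + (0\{c} + (rec X. c.a.(X\{a,b}\{b} + (0\{c} + X\{a})))\{a}) | =c=> v3, =c=> v4
  v3 = (a.((rec X. c.a.(X\{a,b}\{b} + (0\{c} + X\{a})))\{a,b}\{b} + (0\{c} + (rec X. c.a.(X\{a,b}\{b} + (0\{c} + X\{a})))\{a})))\{a,b}\{b} | deadlocked
  v4 = (a.((rec X. c.a.(X\{a,b}\{b} + (0\{c} + X\{a})))\{a,b}\{b} + (0\{c} + (rec X. c.a.(X\{a,b}\{b} + (0\{c} + X\{a})))\{a})))\{a} | deadlocked
Coarsest stable partition (strong bisimilarity classes):
  B0 = {u0, v0}
  B1 = {u1, v1}
  B2 = {u2, v2}
  B3 = {u3, u4, v3, v4}
u0 ∈ B0, v0 ∈ B0 → same block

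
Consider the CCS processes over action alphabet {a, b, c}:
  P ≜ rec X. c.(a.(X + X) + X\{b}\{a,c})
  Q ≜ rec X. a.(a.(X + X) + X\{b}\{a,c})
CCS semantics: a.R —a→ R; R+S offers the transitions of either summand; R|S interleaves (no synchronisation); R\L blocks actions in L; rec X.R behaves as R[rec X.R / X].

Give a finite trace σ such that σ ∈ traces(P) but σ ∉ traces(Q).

c

LTS(P): 3 reachable states
  p0 = rec X. c.(a.(X + X) + X\{b}\{a,c}) :: =c=> p1
  p1 = a.((rec X. c.(a.(X + X) + X\{b}\{a,c})) + (rec X. c.(a.(X + X) + X\{b}\{a,c}))) + (rec X. c.(a.(X + X) + X\{b}\{a,c}))\{b}\{a,c} :: =a=> p2
  p2 = (rec X. c.(a.(X + X) + X\{b}\{a,c})) + (rec X. c.(a.(X + X) + X\{b}\{a,c})) :: =c=> p1
LTS(Q): 3 reachable states
  q0 = rec X. a.(a.(X + X) + X\{b}\{a,c}) :: =a=> q1
  q1 = a.((rec X. a.(a.(X + X) + X\{b}\{a,c})) + (rec X. a.(a.(X + X) + X\{b}\{a,c}))) + (rec X. a.(a.(X + X) + X\{b}\{a,c}))\{b}\{a,c} :: =a=> q2
  q2 = (rec X. a.(a.(X + X) + X\{b}\{a,c})) + (rec X. a.(a.(X + X) + X\{b}\{a,c})) :: =a=> q1
Executing c from P (initial set {p0}):
  [1] c ⇒ {p1}
  P completes σ.
Executing c from Q (initial set {q0}):
  [1] c ⇒ ∅ (Q stuck)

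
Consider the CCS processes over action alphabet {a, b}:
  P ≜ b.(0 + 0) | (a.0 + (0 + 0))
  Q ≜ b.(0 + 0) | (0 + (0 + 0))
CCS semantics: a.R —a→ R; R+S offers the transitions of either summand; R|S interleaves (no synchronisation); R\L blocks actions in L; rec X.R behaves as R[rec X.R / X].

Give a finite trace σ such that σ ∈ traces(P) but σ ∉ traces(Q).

a

Reachable graph of P (4 states):
  m0 = b.(0 + 0) | (a.0 + (0 + 0)) | ··a··> m1, ··b··> m2
  m1 = b.(0 + 0) | 0 | ··b··> m3
  m2 = (0 + 0) | (a.0 + (0 + 0)) | ··a··> m3
  m3 = (0 + 0) | 0 | deadlocked
Reachable graph of Q (2 states):
  n0 = b.(0 + 0) | (0 + (0 + 0)) | ··b··> n1
  n1 = (0 + 0) | (0 + (0 + 0)) | deadlocked
Trace ⟨a⟩ through P, begin at {m0}:
  [1] a ⇒ {m1}
  — P admits the full trace.
Trace ⟨a⟩ through Q, begin at {n0}:
  [1] a ⇒ no successor for Q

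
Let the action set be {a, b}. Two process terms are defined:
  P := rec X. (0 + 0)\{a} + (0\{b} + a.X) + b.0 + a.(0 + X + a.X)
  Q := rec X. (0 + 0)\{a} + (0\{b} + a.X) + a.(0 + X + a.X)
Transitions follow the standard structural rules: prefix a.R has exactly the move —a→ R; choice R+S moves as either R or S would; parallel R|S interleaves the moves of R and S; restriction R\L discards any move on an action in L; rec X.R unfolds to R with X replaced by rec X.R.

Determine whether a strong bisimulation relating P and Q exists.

NO

P's transition system — 3 states:
  p0 = rec X. (0 + 0)\{a} + (0\{b} + a.X) + b.0 + a.(0 + X + a.X) ⊢ ··a··> p0, ··a··> p1, ··b··> p2
  p1 = 0 + (rec X. (0 + 0)\{a} + (0\{b} + a.X) + b.0 + a.(0 + X + a.X)) + a.(rec X. (0 + 0)\{a} + (0\{b} + a.X) + b.0 + a.(0 + X + a.X)) ⊢ ··a··> p0, ··a··> p1, ··b··> p2
  p2 = 0 ⊢ ·
Q's transition system — 2 states:
  q0 = rec X. (0 + 0)\{a} + (0\{b} + a.X) + a.(0 + X + a.X) ⊢ ··a··> q0, ··a··> q1
  q1 = 0 + (rec X. (0 + 0)\{a} + (0\{b} + a.X) + a.(0 + X + a.X)) + a.(rec X. (0 + 0)\{a} + (0\{b} + a.X) + a.(0 + X + a.X)) ⊢ ··a··> q0, ··a··> q1
Coarsest stable partition (strong bisimilarity classes):
  B0 = {p0, p1}
  B1 = {p2}
  B2 = {q0, q1}
p0 ∈ B0, q0 ∈ B2 → different blocks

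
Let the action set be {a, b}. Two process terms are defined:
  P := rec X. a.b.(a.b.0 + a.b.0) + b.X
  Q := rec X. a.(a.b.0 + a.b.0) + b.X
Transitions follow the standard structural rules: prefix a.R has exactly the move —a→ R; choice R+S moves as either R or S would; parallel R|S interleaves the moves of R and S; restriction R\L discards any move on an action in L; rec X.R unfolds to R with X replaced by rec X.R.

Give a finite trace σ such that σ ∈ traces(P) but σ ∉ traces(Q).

LTS(P): 5 reachable states
  u0 = rec X. a.b.(a.b.0 + a.b.0) + b.X has moves ··a··> u1, ··b··> u0
  u1 = b.(a.b.0 + a.b.0) has moves ··b··> u2
  u2 = a.b.0 + a.b.0 has moves ··a··> u3
  u3 = b.0 has moves ··b··> u4
  u4 = 0 has moves stopped
LTS(Q): 4 reachable states
  v0 = rec X. a.(a.b.0 + a.b.0) + b.X has moves ··a··> v1, ··b··> v0
  v1 = a.b.0 + a.b.0 has moves ··a··> v2
  v2 = b.0 has moves ··b··> v3
  v3 = 0 has moves stopped
Trace ⟨ab⟩ through P, begin at {u0}:
  [1] a ⇒ {u1}
  [2] b ⇒ {u2}
  P completes σ.
Trace ⟨ab⟩ through Q, begin at {v0}:
  [1] a ⇒ {v1}
  [2] b ⇒ ∅ (Q stuck)

ab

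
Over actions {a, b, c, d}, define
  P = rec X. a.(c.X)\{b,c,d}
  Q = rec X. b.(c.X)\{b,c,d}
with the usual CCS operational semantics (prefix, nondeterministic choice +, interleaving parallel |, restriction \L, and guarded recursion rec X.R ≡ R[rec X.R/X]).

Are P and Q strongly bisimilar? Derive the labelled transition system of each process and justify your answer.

LTS(P): 2 reachable states
  s0 = rec X. a.(c.X)\{b,c,d} :: —a→ s1
  s1 = (c.(rec X. a.(c.X)\{b,c,d}))\{b,c,d} :: ∅
LTS(Q): 2 reachable states
  t0 = rec X. b.(c.X)\{b,c,d} :: —b→ t1
  t1 = (c.(rec X. b.(c.X)\{b,c,d}))\{b,c,d} :: ∅
Coarsest stable partition (strong bisimilarity classes):
  B0 = {s0}
  B1 = {s1, t1}
  B2 = {t0}
s0 ∈ B0, t0 ∈ B2 → different blocks

P ≁ Q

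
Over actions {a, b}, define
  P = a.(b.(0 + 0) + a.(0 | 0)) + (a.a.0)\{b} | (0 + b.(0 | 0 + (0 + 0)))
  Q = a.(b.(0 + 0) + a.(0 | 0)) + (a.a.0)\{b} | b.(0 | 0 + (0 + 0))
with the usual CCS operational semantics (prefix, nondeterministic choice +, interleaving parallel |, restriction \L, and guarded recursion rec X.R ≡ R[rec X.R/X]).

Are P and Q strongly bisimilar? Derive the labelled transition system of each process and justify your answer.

bisimilar

LTS(P): 9 reachable states
  m0 = a.(b.(0 + 0) + a.(0 | 0)) + (a.a.0)\{b} | (0 + b.(0 | 0 + (0 + 0))) → -a-> m1, -a-> m2, -b-> m3
  m1 = (a.0)\{b} | (0 + b.(0 | 0 + (0 + 0))) → -a-> m4, -b-> m5
  m2 = b.(0 + 0) + a.(0 | 0) → -a-> m6, -b-> m7
  m3 = (a.a.0)\{b} | (0 | 0 + (0 + 0)) → -a-> m5
  m4 = 0\{b} | (0 + b.(0 | 0 + (0 + 0))) → -b-> m8
  m5 = (a.0)\{b} | (0 | 0 + (0 + 0)) → -a-> m8
  m6 = 0 | 0 → ·
  m7 = 0 + 0 → ·
  m8 = 0\{b} | (0 | 0 + (0 + 0)) → ·
LTS(Q): 9 reachable states
  n0 = a.(b.(0 + 0) + a.(0 | 0)) + (a.a.0)\{b} | b.(0 | 0 + (0 + 0)) → -a-> n1, -a-> n2, -b-> n3
  n1 = (a.0)\{b} | b.(0 | 0 + (0 + 0)) → -a-> n4, -b-> n5
  n2 = b.(0 + 0) + a.(0 | 0) → -a-> n6, -b-> n7
  n3 = (a.a.0)\{b} | (0 | 0 + (0 + 0)) → -a-> n5
  n4 = 0\{b} | b.(0 | 0 + (0 + 0)) → -b-> n8
  n5 = (a.0)\{b} | (0 | 0 + (0 + 0)) → -a-> n8
  n6 = 0 | 0 → ·
  n7 = 0 + 0 → ·
  n8 = 0\{b} | (0 | 0 + (0 + 0)) → ·
Bisimilarity quotient blocks:
  B0 = {m0, n0}
  B1 = {m1, n1}
  B2 = {m4, n4}
  B3 = {m6, m7, m8, n6, n7, n8}
  B4 = {m5, n5}
  B5 = {m3, n3}
  B6 = {m2, n2}
m0 ∈ B0, n0 ∈ B0 → same block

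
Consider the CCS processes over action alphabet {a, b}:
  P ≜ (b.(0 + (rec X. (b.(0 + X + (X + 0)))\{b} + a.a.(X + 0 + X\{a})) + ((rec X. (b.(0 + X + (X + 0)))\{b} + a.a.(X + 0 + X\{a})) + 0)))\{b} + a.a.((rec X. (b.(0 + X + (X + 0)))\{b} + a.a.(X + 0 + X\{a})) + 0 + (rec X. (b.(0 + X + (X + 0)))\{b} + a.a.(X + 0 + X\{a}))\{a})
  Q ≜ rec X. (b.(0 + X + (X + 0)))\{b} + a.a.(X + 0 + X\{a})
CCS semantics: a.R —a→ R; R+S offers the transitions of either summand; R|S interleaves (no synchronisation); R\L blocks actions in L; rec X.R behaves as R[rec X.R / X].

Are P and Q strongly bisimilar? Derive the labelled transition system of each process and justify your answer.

LTS(P): 3 reachable states
  m0 = (b.(0 + (rec X. (b.(0 + X + (X + 0)))\{b} + a.a.(X + 0 + X\{a})) + ((rec X. (b.(0 + X + (X + 0)))\{b} + a.a.(X + 0 + X\{a})) + 0)))\{b} + a.a.((rec X. (b.(0 + X + (X + 0)))\{b} + a.a.(X + 0 + X\{a})) + 0 + (rec X. (b.(0 + X + (X + 0)))\{b} + a.a.(X + 0 + X\{a}))\{a}) has moves --a--▸ m1
  m1 = a.((rec X. (b.(0 + X + (X + 0)))\{b} + a.a.(X + 0 + X\{a})) + 0 + (rec X. (b.(0 + X + (X + 0)))\{b} + a.a.(X + 0 + X\{a}))\{a}) has moves --a--▸ m2
  m2 = (rec X. (b.(0 + X + (X + 0)))\{b} + a.a.(X + 0 + X\{a})) + 0 + (rec X. (b.(0 + X + (X + 0)))\{b} + a.a.(X + 0 + X\{a}))\{a} has moves --a--▸ m1
LTS(Q): 3 reachable states
  n0 = rec X. (b.(0 + X + (X + 0)))\{b} + a.a.(X + 0 + X\{a}) has moves --a--▸ n1
  n1 = a.((rec X. (b.(0 + X + (X + 0)))\{b} + a.a.(X + 0 + X\{a})) + 0 + (rec X. (b.(0 + X + (X + 0)))\{b} + a.a.(X + 0 + X\{a}))\{a}) has moves --a--▸ n2
  n2 = (rec X. (b.(0 + X + (X + 0)))\{b} + a.a.(X + 0 + X\{a})) + 0 + (rec X. (b.(0 + X + (X + 0)))\{b} + a.a.(X + 0 + X\{a}))\{a} has moves --a--▸ n1
Partition-refinement fixed point:
  B0 = {m0, m1, m2, n0, n1, n2}
m0 ∈ B0, n0 ∈ B0 → same block

P ~ Q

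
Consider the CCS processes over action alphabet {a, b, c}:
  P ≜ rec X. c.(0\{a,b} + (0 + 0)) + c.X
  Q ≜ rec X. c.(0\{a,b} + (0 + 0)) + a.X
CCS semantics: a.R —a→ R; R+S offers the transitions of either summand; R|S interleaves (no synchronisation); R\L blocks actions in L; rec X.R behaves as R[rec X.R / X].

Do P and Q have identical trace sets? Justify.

LTS(P): 2 reachable states
  s0 = rec X. c.(0\{a,b} + (0 + 0)) + c.X :: ··c··> s0, ··c··> s1
  s1 = 0\{a,b} + (0 + 0) :: ∅
LTS(Q): 2 reachable states
  t0 = rec X. c.(0\{a,b} + (0 + 0)) + a.X :: ··a··> t0, ··c··> t1
  t1 = 0\{a,b} + (0 + 0) :: ∅
Trace ⟨cc⟩ through P, begin at {s0}:
  after c @ step 1: {s0, s1}
  after c @ step 2: {s0, s1}
  — P admits the full trace.
Trace ⟨cc⟩ through Q, begin at {t0}:
  after c @ step 1: {t1}
  after c @ step 2: no successor for Q

NO — witness ⟨cc⟩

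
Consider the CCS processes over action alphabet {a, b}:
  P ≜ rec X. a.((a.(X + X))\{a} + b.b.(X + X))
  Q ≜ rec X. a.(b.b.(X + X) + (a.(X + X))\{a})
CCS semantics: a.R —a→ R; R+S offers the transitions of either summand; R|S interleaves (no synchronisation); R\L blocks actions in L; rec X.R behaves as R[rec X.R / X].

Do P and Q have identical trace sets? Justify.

Reachable graph of P (4 states):
  u0 = rec X. a.((a.(X + X))\{a} + b.b.(X + X)) → -a-> u1
  u1 = (a.((rec X. a.((a.(X + X))\{a} + b.b.(X + X))) + (rec X. a.((a.(X + X))\{a} + b.b.(X + X)))))\{a} + b.b.((rec X. a.((a.(X + X))\{a} + b.b.(X + X))) + (rec X. a.((a.(X + X))\{a} + b.b.(X + X)))) → -b-> u2
  u2 = b.((rec X. a.((a.(X + X))\{a} + b.b.(X + X))) + (rec X. a.((a.(X + X))\{a} + b.b.(X + X)))) → -b-> u3
  u3 = (rec X. a.((a.(X + X))\{a} + b.b.(X + X))) + (rec X. a.((a.(X + X))\{a} + b.b.(X + X))) → -a-> u1
Reachable graph of Q (4 states):
  v0 = rec X. a.(b.b.(X + X) + (a.(X + X))\{a}) → -a-> v1
  v1 = b.b.((rec X. a.(b.b.(X + X) + (a.(X + X))\{a})) + (rec X. a.(b.b.(X + X) + (a.(X + X))\{a}))) + (a.((rec X. a.(b.b.(X + X) + (a.(X + X))\{a})) + (rec X. a.(b.b.(X + X) + (a.(X + X))\{a}))))\{a} → -b-> v2
  v2 = b.((rec X. a.(b.b.(X + X) + (a.(X + X))\{a})) + (rec X. a.(b.b.(X + X) + (a.(X + X))\{a}))) → -b-> v3
  v3 = (rec X. a.(b.b.(X + X) + (a.(X + X))\{a})) + (rec X. a.(b.b.(X + X) + (a.(X + X))\{a})) → -a-> v1
Bisimilarity quotient blocks:
  B0 = {u0, u3, v0, v3}
  B1 = {u1, v1}
  B2 = {u2, v2}
u0 ∈ B0, v0 ∈ B0 → same block
Bisimilar ⇒ trace-equivalent.

trace-equivalent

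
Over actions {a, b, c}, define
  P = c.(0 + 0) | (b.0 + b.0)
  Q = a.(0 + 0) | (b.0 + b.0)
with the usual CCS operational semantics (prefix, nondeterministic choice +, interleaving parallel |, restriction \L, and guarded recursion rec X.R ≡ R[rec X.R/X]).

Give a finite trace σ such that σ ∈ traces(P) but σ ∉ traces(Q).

P's transition system — 4 states:
  u0 = c.(0 + 0) | (b.0 + b.0) → --b--▸ u1, --c--▸ u2
  u1 = c.(0 + 0) | 0 → --c--▸ u3
  u2 = (0 + 0) | (b.0 + b.0) → --b--▸ u3
  u3 = (0 + 0) | 0 → ·
Q's transition system — 4 states:
  v0 = a.(0 + 0) | (b.0 + b.0) → --a--▸ v1, --b--▸ v2
  v1 = (0 + 0) | (b.0 + b.0) → --b--▸ v3
  v2 = a.(0 + 0) | 0 → --a--▸ v3
  v3 = (0 + 0) | 0 → ·
Run σ = ⟨c⟩ on P: start {u0}
  after c @ step 1: {u2}
  ✓ P
Run σ = ⟨c⟩ on Q: start {v0}
  after c @ step 1: no successor for Q

c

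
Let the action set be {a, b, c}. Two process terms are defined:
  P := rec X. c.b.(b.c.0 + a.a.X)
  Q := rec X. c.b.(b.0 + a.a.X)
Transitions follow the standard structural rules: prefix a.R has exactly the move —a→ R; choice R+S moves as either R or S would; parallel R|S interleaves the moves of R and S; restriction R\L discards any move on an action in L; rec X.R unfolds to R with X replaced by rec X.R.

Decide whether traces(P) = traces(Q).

LTS(P): 6 reachable states
  s0 = rec X. c.b.(b.c.0 + a.a.X) ⊢ ··c··> s1
  s1 = b.(b.c.0 + a.a.(rec X. c.b.(b.c.0 + a.a.X))) ⊢ ··b··> s2
  s2 = b.c.0 + a.a.(rec X. c.b.(b.c.0 + a.a.X)) ⊢ ··a··> s3, ··b··> s4
  s3 = a.(rec X. c.b.(b.c.0 + a.a.X)) ⊢ ··a··> s0
  s4 = c.0 ⊢ ··c··> s5
  s5 = 0 ⊢ ∅
LTS(Q): 5 reachable states
  t0 = rec X. c.b.(b.0 + a.a.X) ⊢ ··c··> t1
  t1 = b.(b.0 + a.a.(rec X. c.b.(b.0 + a.a.X))) ⊢ ··b··> t2
  t2 = b.0 + a.a.(rec X. c.b.(b.0 + a.a.X)) ⊢ ··a··> t3, ··b··> t4
  t3 = a.(rec X. c.b.(b.0 + a.a.X)) ⊢ ··a··> t0
  t4 = 0 ⊢ ∅
Executing cbbc from P (initial set {s0}):
  [1] c ⇒ {s1}
  [2] b ⇒ {s2}
  [3] b ⇒ {s4}
  [4] c ⇒ {s5}
  ✓ P
Executing cbbc from Q (initial set {t0}):
  [1] c ⇒ {t1}
  [2] b ⇒ {t2}
  [3] b ⇒ {t4}
  [4] c ⇒ ∅  — Q cannot continue

traces(P) ≠ traces(Q) — witness ⟨cbbc⟩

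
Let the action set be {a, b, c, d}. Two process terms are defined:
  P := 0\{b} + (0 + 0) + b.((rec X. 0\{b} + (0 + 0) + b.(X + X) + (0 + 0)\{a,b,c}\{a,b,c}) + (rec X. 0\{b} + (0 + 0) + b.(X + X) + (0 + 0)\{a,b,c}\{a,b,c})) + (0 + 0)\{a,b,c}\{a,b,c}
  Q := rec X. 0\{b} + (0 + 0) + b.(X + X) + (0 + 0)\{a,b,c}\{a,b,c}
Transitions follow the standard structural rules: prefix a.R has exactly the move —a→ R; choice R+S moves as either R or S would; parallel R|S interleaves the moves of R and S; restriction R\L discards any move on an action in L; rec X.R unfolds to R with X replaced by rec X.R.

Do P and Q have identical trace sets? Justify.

traces(P) = traces(Q)

P's transition system — 2 states:
  p0 = 0\{b} + (0 + 0) + b.((rec X. 0\{b} + (0 + 0) + b.(X + X) + (0 + 0)\{a,b,c}\{a,b,c}) + (rec X. 0\{b} + (0 + 0) + b.(X + X) + (0 + 0)\{a,b,c}\{a,b,c})) + (0 + 0)\{a,b,c}\{a,b,c} | —b→ p1
  p1 = (rec X. 0\{b} + (0 + 0) + b.(X + X) + (0 + 0)\{a,b,c}\{a,b,c}) + (rec X. 0\{b} + (0 + 0) + b.(X + X) + (0 + 0)\{a,b,c}\{a,b,c}) | —b→ p1
Q's transition system — 2 states:
  q0 = rec X. 0\{b} + (0 + 0) + b.(X + X) + (0 + 0)\{a,b,c}\{a,b,c} | —b→ q1
  q1 = (rec X. 0\{b} + (0 + 0) + b.(X + X) + (0 + 0)\{a,b,c}\{a,b,c}) + (rec X. 0\{b} + (0 + 0) + b.(X + X) + (0 + 0)\{a,b,c}\{a,b,c}) | —b→ q1
Coarsest stable partition (strong bisimilarity classes):
  B0 = {p0, p1, q0, q1}
p0 ∈ B0, q0 ∈ B0 → same block
Bisimilar ⇒ trace-equivalent.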